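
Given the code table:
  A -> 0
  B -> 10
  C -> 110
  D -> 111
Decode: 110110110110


Decoding:
110 -> C
110 -> C
110 -> C
110 -> C


Result: CCCC


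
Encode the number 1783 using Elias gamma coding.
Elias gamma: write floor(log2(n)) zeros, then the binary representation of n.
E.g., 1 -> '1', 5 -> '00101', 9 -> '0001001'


num_bits = floor(log2(1783)) + 1 = 11
leading_zeros = num_bits - 1 = 10
binary(1783) = 11011110111

Elias gamma(1783) = '0000000000' + '11011110111' = 000000000011011110111 (21 bits)


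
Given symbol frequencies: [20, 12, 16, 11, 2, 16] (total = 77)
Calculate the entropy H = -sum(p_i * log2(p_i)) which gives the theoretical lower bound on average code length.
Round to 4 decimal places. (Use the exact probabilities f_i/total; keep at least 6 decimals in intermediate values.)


Per-symbol terms -p_i * log2(p_i) with p_i = f_i/77:
  p = 20/77 = 0.259740: log2(p) = -1.944858, -p*log2(p) = 0.505158
  p = 12/77 = 0.155844: log2(p) = -2.681824, -p*log2(p) = 0.417947
  p = 16/77 = 0.207792: log2(p) = -2.266787, -p*log2(p) = 0.471021
  p = 11/77 = 0.142857: log2(p) = -2.807355, -p*log2(p) = 0.401051
  p = 2/77 = 0.025974: log2(p) = -5.266787, -p*log2(p) = 0.136800
  p = 16/77 = 0.207792: log2(p) = -2.266787, -p*log2(p) = 0.471021
H = 0.505158 + 0.417947 + 0.471021 + 0.401051 + 0.136800 + 0.471021 = 2.402998

H = 2.403 bits/symbol


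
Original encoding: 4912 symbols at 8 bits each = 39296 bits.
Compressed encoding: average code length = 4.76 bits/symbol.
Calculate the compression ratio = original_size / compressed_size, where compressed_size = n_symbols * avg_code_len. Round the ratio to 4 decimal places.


original_size = n_symbols * orig_bits = 4912 * 8 = 39296 bits
compressed_size = n_symbols * avg_code_len = 4912 * 4.76 = 23381.12 bits
ratio = original_size / compressed_size = 39296 / 23381.12 = 1.6807

Compression ratio = 1.6807


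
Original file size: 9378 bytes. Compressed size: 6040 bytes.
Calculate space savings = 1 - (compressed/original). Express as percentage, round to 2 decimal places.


ratio = compressed/original = 6040/9378 = 0.644061
savings = 1 - ratio = 1 - 0.644061 = 0.355939
as a percentage: 0.355939 * 100 = 35.59%

Space savings = 1 - 6040/9378 = 35.59%


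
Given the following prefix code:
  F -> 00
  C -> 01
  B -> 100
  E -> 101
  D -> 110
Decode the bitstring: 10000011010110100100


Decoding step by step:
Bits 100 -> B
Bits 00 -> F
Bits 01 -> C
Bits 101 -> E
Bits 01 -> C
Bits 101 -> E
Bits 00 -> F
Bits 100 -> B


Decoded message: BFCECEFB


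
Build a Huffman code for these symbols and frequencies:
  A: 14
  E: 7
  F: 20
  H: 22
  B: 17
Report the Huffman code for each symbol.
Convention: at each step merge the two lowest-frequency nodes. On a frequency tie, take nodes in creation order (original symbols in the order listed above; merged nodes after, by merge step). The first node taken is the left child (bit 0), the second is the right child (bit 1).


Huffman tree construction:
Step 1: Merge E(7) + A(14) = 21
Step 2: Merge B(17) + F(20) = 37
Step 3: Merge (E+A)(21) + H(22) = 43
Step 4: Merge (B+F)(37) + ((E+A)+H)(43) = 80
Read each symbol's code off the tree from the root (left child = 0, right child = 1).

Codes:
  A: 101 (length 3)
  E: 100 (length 3)
  F: 01 (length 2)
  H: 11 (length 2)
  B: 00 (length 2)
Average code length: 181/80 = 2.2625 bits/symbol


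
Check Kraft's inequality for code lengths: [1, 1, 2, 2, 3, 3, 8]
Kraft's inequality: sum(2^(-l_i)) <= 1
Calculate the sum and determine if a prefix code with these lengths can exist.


Sum = 2^(-1) + 2^(-1) + 2^(-2) + 2^(-2) + 2^(-3) + 2^(-3) + 2^(-8)
    = 0.5 + 0.5 + 0.25 + 0.25 + 0.125 + 0.125 + 0.00390625
    = 449/256 = 1.75390625
Since 1.75390625 > 1, Kraft's inequality is NOT satisfied.
A prefix code with these lengths CANNOT exist.

Kraft sum = 1.75390625. Not satisfied.


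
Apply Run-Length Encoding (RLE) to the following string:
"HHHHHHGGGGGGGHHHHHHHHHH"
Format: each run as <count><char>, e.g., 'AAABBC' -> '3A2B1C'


Scanning runs left to right:
  i=0: run of 'H' x 6 -> '6H'
  i=6: run of 'G' x 7 -> '7G'
  i=13: run of 'H' x 10 -> '10H'

RLE = 6H7G10H


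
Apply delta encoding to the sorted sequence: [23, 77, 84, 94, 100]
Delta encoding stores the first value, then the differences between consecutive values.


First value: 23
Deltas:
  77 - 23 = 54
  84 - 77 = 7
  94 - 84 = 10
  100 - 94 = 6


Delta encoded: [23, 54, 7, 10, 6]


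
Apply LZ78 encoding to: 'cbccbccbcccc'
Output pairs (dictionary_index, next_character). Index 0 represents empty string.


LZ78 encoding steps:
Dictionary: {0: ''}
Step 1: w='' (idx 0), next='c' -> output (0, 'c'), add 'c' as idx 1
Step 2: w='' (idx 0), next='b' -> output (0, 'b'), add 'b' as idx 2
Step 3: w='c' (idx 1), next='c' -> output (1, 'c'), add 'cc' as idx 3
Step 4: w='b' (idx 2), next='c' -> output (2, 'c'), add 'bc' as idx 4
Step 5: w='c' (idx 1), next='b' -> output (1, 'b'), add 'cb' as idx 5
Step 6: w='cc' (idx 3), next='c' -> output (3, 'c'), add 'ccc' as idx 6
Step 7: w='c' (idx 1), end of input -> output (1, '')


Encoded: [(0, 'c'), (0, 'b'), (1, 'c'), (2, 'c'), (1, 'b'), (3, 'c'), (1, '')]


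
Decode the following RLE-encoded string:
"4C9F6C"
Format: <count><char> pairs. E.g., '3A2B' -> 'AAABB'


Expanding each <count><char> pair:
  4C -> 'CCCC'
  9F -> 'FFFFFFFFF'
  6C -> 'CCCCCC'

Decoded = CCCCFFFFFFFFFCCCCCC


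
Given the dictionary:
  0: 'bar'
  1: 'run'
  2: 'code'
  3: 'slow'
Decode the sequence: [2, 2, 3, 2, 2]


Look up each index in the dictionary:
  2 -> 'code'
  2 -> 'code'
  3 -> 'slow'
  2 -> 'code'
  2 -> 'code'

Decoded: "code code slow code code"


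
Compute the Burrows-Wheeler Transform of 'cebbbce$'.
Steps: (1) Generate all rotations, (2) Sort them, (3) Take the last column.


Rotations (sorted):
  0: $cebbbce -> last char: e
  1: bbbce$ce -> last char: e
  2: bbce$ceb -> last char: b
  3: bce$cebb -> last char: b
  4: ce$cebbb -> last char: b
  5: cebbbce$ -> last char: $
  6: e$cebbbc -> last char: c
  7: ebbbce$c -> last char: c


BWT = eebbb$cc


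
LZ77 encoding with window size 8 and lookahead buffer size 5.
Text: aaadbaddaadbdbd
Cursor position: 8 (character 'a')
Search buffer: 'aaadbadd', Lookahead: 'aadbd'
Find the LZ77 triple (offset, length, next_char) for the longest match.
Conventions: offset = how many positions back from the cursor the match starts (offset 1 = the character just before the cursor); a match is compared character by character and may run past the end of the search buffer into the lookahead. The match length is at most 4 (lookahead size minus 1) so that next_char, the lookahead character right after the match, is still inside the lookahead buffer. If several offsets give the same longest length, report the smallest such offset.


Try each offset into the search buffer:
  offset=1 (pos 7, char 'd'): match length 0
  offset=2 (pos 6, char 'd'): match length 0
  offset=3 (pos 5, char 'a'): match length 1
  offset=4 (pos 4, char 'b'): match length 0
  offset=5 (pos 3, char 'd'): match length 0
  offset=6 (pos 2, char 'a'): match length 1
  offset=7 (pos 1, char 'a'): match length 4
  offset=8 (pos 0, char 'a'): match length 2
Longest match has length 4 at offset 7.
next_char = character at position 8 + 4 = 12 -> 'd'

Best match: offset=7, length=4 (matching 'aadb' starting at position 1)
LZ77 triple: (7, 4, 'd')


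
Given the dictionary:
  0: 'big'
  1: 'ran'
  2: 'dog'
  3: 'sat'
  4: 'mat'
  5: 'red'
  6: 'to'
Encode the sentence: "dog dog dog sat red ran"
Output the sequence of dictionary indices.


Look up each word in the dictionary:
  'dog' -> 2
  'dog' -> 2
  'dog' -> 2
  'sat' -> 3
  'red' -> 5
  'ran' -> 1

Encoded: [2, 2, 2, 3, 5, 1]


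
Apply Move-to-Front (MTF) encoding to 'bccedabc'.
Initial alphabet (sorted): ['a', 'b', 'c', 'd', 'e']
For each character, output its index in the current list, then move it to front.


MTF encoding:
'b': index 1 in ['a', 'b', 'c', 'd', 'e'] -> ['b', 'a', 'c', 'd', 'e']
'c': index 2 in ['b', 'a', 'c', 'd', 'e'] -> ['c', 'b', 'a', 'd', 'e']
'c': index 0 in ['c', 'b', 'a', 'd', 'e'] -> ['c', 'b', 'a', 'd', 'e']
'e': index 4 in ['c', 'b', 'a', 'd', 'e'] -> ['e', 'c', 'b', 'a', 'd']
'd': index 4 in ['e', 'c', 'b', 'a', 'd'] -> ['d', 'e', 'c', 'b', 'a']
'a': index 4 in ['d', 'e', 'c', 'b', 'a'] -> ['a', 'd', 'e', 'c', 'b']
'b': index 4 in ['a', 'd', 'e', 'c', 'b'] -> ['b', 'a', 'd', 'e', 'c']
'c': index 4 in ['b', 'a', 'd', 'e', 'c'] -> ['c', 'b', 'a', 'd', 'e']


Output: [1, 2, 0, 4, 4, 4, 4, 4]


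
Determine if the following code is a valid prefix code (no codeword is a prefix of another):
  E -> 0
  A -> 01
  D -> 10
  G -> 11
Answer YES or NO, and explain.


Checking each pair (does one codeword prefix another?):
  E='0' vs A='01': prefix -- VIOLATION

NO -- this is NOT a valid prefix code. E (0) is a prefix of A (01).


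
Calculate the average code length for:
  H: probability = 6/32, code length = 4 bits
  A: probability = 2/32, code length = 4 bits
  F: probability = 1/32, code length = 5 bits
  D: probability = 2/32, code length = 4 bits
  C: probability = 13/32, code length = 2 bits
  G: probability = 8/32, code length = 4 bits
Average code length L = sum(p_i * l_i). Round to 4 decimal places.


Weighted contributions p_i * l_i:
  H: (6/32) * 4 = 24/32
  A: (2/32) * 4 = 8/32
  F: (1/32) * 5 = 5/32
  D: (2/32) * 4 = 8/32
  C: (13/32) * 2 = 26/32
  G: (8/32) * 4 = 32/32
Sum = (24 + 8 + 5 + 8 + 26 + 32)/32 = 103/32

L = 103/32 = 3.2188 bits/symbol


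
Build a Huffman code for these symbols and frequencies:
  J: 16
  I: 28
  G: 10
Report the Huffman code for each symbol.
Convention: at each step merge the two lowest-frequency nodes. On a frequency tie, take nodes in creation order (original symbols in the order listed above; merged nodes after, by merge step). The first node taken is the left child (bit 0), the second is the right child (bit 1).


Huffman tree construction:
Step 1: Merge G(10) + J(16) = 26
Step 2: Merge (G+J)(26) + I(28) = 54
Read each symbol's code off the tree from the root (left child = 0, right child = 1).

Codes:
  J: 01 (length 2)
  I: 1 (length 1)
  G: 00 (length 2)
Average code length: 80/54 = 1.4815 bits/symbol


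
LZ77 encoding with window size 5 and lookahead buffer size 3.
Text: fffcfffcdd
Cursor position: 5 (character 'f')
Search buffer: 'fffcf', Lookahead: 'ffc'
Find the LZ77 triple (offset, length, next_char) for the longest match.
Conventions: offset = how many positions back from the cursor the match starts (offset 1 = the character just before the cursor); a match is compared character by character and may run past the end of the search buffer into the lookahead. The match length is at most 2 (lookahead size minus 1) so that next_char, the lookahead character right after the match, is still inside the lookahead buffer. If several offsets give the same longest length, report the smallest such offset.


Try each offset into the search buffer:
  offset=1 (pos 4, char 'f'): match length 2
  offset=2 (pos 3, char 'c'): match length 0
  offset=3 (pos 2, char 'f'): match length 1
  offset=4 (pos 1, char 'f'): match length 2
  offset=5 (pos 0, char 'f'): match length 2
Longest match has length 2, found at offsets 1, 4, 5; take the smallest, offset 1.
next_char = character at position 5 + 2 = 7 -> 'c'

Best match: offset=1, length=2 (matching 'ff' starting at position 4)
LZ77 triple: (1, 2, 'c')


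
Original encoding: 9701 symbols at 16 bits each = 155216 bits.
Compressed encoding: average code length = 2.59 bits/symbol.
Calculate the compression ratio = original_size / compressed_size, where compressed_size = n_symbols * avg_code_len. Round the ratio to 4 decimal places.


original_size = n_symbols * orig_bits = 9701 * 16 = 155216 bits
compressed_size = n_symbols * avg_code_len = 9701 * 2.59 = 25125.59 bits
ratio = original_size / compressed_size = 155216 / 25125.59 = 6.1776

Compression ratio = 6.1776


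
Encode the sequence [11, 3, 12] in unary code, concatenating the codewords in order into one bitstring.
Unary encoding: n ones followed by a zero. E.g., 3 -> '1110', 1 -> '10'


Encode each number as n ones followed by a terminating 0:
  11 -> 111111111110 (12 bits)
  3 -> 1110 (4 bits)
  12 -> 1111111111110 (13 bits)
Total length = 12 + 4 + 13 = 29 bits.

Unary([11, 3, 12]) = 11111111111011101111111111110 (29 bits)


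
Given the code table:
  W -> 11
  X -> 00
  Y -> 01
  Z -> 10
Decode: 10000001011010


Decoding:
10 -> Z
00 -> X
00 -> X
01 -> Y
01 -> Y
10 -> Z
10 -> Z


Result: ZXXYYZZ


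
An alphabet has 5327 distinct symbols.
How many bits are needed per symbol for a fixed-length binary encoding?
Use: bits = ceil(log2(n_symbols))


log2(5327) = 12.3791
Bracket: 2^12 = 4096 < 5327 <= 2^13 = 8192
So ceil(log2(5327)) = 13

bits = ceil(log2(5327)) = ceil(12.3791) = 13 bits


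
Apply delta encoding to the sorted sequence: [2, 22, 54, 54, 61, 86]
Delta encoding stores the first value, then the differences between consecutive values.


First value: 2
Deltas:
  22 - 2 = 20
  54 - 22 = 32
  54 - 54 = 0
  61 - 54 = 7
  86 - 61 = 25


Delta encoded: [2, 20, 32, 0, 7, 25]


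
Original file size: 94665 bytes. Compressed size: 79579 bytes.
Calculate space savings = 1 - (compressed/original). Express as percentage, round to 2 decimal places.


ratio = compressed/original = 79579/94665 = 0.840638
savings = 1 - ratio = 1 - 0.840638 = 0.159362
as a percentage: 0.159362 * 100 = 15.94%

Space savings = 1 - 79579/94665 = 15.94%


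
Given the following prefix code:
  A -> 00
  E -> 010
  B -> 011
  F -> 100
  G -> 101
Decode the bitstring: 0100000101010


Decoding step by step:
Bits 010 -> E
Bits 00 -> A
Bits 00 -> A
Bits 101 -> G
Bits 010 -> E


Decoded message: EAAGE


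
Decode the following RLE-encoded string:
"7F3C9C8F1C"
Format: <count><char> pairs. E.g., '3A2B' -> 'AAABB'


Expanding each <count><char> pair:
  7F -> 'FFFFFFF'
  3C -> 'CCC'
  9C -> 'CCCCCCCCC'
  8F -> 'FFFFFFFF'
  1C -> 'C'

Decoded = FFFFFFFCCCCCCCCCCCCFFFFFFFFC


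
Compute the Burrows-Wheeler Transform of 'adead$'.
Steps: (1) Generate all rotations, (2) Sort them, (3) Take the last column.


Rotations (sorted):
  0: $adead -> last char: d
  1: ad$ade -> last char: e
  2: adead$ -> last char: $
  3: d$adea -> last char: a
  4: dead$a -> last char: a
  5: ead$ad -> last char: d


BWT = de$aad


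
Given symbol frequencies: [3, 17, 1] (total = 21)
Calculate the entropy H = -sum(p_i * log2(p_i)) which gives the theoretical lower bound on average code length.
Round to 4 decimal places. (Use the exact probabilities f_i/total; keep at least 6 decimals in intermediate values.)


Per-symbol terms -p_i * log2(p_i) with p_i = f_i/21:
  p = 3/21 = 0.142857: log2(p) = -2.807355, -p*log2(p) = 0.401051
  p = 17/21 = 0.809524: log2(p) = -0.304855, -p*log2(p) = 0.246787
  p = 1/21 = 0.047619: log2(p) = -4.392317, -p*log2(p) = 0.209158
H = 0.401051 + 0.246787 + 0.209158 = 0.856996

H = 0.857 bits/symbol


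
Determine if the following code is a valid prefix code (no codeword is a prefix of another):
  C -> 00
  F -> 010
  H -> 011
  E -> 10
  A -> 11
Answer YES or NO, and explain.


Checking each pair (does one codeword prefix another?):
  C='00' vs F='010': no prefix
  C='00' vs H='011': no prefix
  C='00' vs E='10': no prefix
  C='00' vs A='11': no prefix
  F='010' vs C='00': no prefix
  F='010' vs H='011': no prefix
  F='010' vs E='10': no prefix
  F='010' vs A='11': no prefix
  H='011' vs C='00': no prefix
  H='011' vs F='010': no prefix
  H='011' vs E='10': no prefix
  H='011' vs A='11': no prefix
  E='10' vs C='00': no prefix
  E='10' vs F='010': no prefix
  E='10' vs H='011': no prefix
  E='10' vs A='11': no prefix
  A='11' vs C='00': no prefix
  A='11' vs F='010': no prefix
  A='11' vs H='011': no prefix
  A='11' vs E='10': no prefix
No violation found over all pairs.

YES -- this is a valid prefix code. No codeword is a prefix of any other codeword.


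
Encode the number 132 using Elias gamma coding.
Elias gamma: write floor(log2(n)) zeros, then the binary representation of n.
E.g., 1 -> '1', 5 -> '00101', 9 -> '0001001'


num_bits = floor(log2(132)) + 1 = 8
leading_zeros = num_bits - 1 = 7
binary(132) = 10000100

Elias gamma(132) = '0000000' + '10000100' = 000000010000100 (15 bits)


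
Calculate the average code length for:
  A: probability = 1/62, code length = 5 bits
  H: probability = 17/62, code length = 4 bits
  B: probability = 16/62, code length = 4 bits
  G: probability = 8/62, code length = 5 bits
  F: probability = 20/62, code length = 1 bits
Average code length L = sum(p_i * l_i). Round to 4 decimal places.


Weighted contributions p_i * l_i:
  A: (1/62) * 5 = 5/62
  H: (17/62) * 4 = 68/62
  B: (16/62) * 4 = 64/62
  G: (8/62) * 5 = 40/62
  F: (20/62) * 1 = 20/62
Sum = (5 + 68 + 64 + 40 + 20)/62 = 197/62

L = 197/62 = 3.1774 bits/symbol


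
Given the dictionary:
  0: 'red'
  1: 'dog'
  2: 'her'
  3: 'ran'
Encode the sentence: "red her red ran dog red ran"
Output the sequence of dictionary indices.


Look up each word in the dictionary:
  'red' -> 0
  'her' -> 2
  'red' -> 0
  'ran' -> 3
  'dog' -> 1
  'red' -> 0
  'ran' -> 3

Encoded: [0, 2, 0, 3, 1, 0, 3]


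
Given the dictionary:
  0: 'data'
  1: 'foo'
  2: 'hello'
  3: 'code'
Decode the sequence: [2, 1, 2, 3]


Look up each index in the dictionary:
  2 -> 'hello'
  1 -> 'foo'
  2 -> 'hello'
  3 -> 'code'

Decoded: "hello foo hello code"


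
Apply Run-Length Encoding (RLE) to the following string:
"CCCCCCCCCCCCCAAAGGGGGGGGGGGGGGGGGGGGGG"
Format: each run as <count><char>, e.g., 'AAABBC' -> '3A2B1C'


Scanning runs left to right:
  i=0: run of 'C' x 13 -> '13C'
  i=13: run of 'A' x 3 -> '3A'
  i=16: run of 'G' x 22 -> '22G'

RLE = 13C3A22G


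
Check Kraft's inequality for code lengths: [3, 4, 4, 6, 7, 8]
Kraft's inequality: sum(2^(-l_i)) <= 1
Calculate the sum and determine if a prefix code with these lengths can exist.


Sum = 2^(-3) + 2^(-4) + 2^(-4) + 2^(-6) + 2^(-7) + 2^(-8)
    = 0.125 + 0.0625 + 0.0625 + 0.015625 + 0.0078125 + 0.00390625
    = 71/256 = 0.27734375
Since 0.27734375 <= 1, Kraft's inequality IS satisfied.
A prefix code with these lengths CAN exist.

Kraft sum = 0.27734375. Satisfied.


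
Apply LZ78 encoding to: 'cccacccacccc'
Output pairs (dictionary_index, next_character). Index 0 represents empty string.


LZ78 encoding steps:
Dictionary: {0: ''}
Step 1: w='' (idx 0), next='c' -> output (0, 'c'), add 'c' as idx 1
Step 2: w='c' (idx 1), next='c' -> output (1, 'c'), add 'cc' as idx 2
Step 3: w='' (idx 0), next='a' -> output (0, 'a'), add 'a' as idx 3
Step 4: w='cc' (idx 2), next='c' -> output (2, 'c'), add 'ccc' as idx 4
Step 5: w='a' (idx 3), next='c' -> output (3, 'c'), add 'ac' as idx 5
Step 6: w='ccc' (idx 4), end of input -> output (4, '')


Encoded: [(0, 'c'), (1, 'c'), (0, 'a'), (2, 'c'), (3, 'c'), (4, '')]


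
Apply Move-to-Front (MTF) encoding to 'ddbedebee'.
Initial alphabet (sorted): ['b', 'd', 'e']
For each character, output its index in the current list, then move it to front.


MTF encoding:
'd': index 1 in ['b', 'd', 'e'] -> ['d', 'b', 'e']
'd': index 0 in ['d', 'b', 'e'] -> ['d', 'b', 'e']
'b': index 1 in ['d', 'b', 'e'] -> ['b', 'd', 'e']
'e': index 2 in ['b', 'd', 'e'] -> ['e', 'b', 'd']
'd': index 2 in ['e', 'b', 'd'] -> ['d', 'e', 'b']
'e': index 1 in ['d', 'e', 'b'] -> ['e', 'd', 'b']
'b': index 2 in ['e', 'd', 'b'] -> ['b', 'e', 'd']
'e': index 1 in ['b', 'e', 'd'] -> ['e', 'b', 'd']
'e': index 0 in ['e', 'b', 'd'] -> ['e', 'b', 'd']


Output: [1, 0, 1, 2, 2, 1, 2, 1, 0]


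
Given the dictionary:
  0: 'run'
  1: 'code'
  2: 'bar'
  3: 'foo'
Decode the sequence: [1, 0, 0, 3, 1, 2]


Look up each index in the dictionary:
  1 -> 'code'
  0 -> 'run'
  0 -> 'run'
  3 -> 'foo'
  1 -> 'code'
  2 -> 'bar'

Decoded: "code run run foo code bar"


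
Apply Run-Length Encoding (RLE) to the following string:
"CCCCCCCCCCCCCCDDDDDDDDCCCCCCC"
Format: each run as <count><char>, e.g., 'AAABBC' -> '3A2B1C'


Scanning runs left to right:
  i=0: run of 'C' x 14 -> '14C'
  i=14: run of 'D' x 8 -> '8D'
  i=22: run of 'C' x 7 -> '7C'

RLE = 14C8D7C


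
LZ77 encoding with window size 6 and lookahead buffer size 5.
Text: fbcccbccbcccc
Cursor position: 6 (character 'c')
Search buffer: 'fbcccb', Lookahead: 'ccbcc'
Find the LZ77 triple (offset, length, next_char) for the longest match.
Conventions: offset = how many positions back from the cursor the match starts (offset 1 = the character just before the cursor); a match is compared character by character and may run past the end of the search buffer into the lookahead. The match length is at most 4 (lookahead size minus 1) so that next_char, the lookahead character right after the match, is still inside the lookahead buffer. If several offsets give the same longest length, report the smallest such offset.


Try each offset into the search buffer:
  offset=1 (pos 5, char 'b'): match length 0
  offset=2 (pos 4, char 'c'): match length 1
  offset=3 (pos 3, char 'c'): match length 4
  offset=4 (pos 2, char 'c'): match length 2
  offset=5 (pos 1, char 'b'): match length 0
  offset=6 (pos 0, char 'f'): match length 0
Longest match has length 4 at offset 3.
next_char = character at position 6 + 4 = 10 -> 'c'

Best match: offset=3, length=4 (matching 'ccbc' starting at position 3)
LZ77 triple: (3, 4, 'c')


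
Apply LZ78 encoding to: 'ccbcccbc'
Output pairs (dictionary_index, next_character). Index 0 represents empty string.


LZ78 encoding steps:
Dictionary: {0: ''}
Step 1: w='' (idx 0), next='c' -> output (0, 'c'), add 'c' as idx 1
Step 2: w='c' (idx 1), next='b' -> output (1, 'b'), add 'cb' as idx 2
Step 3: w='c' (idx 1), next='c' -> output (1, 'c'), add 'cc' as idx 3
Step 4: w='cb' (idx 2), next='c' -> output (2, 'c'), add 'cbc' as idx 4


Encoded: [(0, 'c'), (1, 'b'), (1, 'c'), (2, 'c')]


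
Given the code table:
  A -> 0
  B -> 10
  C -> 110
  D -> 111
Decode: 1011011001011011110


Decoding:
10 -> B
110 -> C
110 -> C
0 -> A
10 -> B
110 -> C
111 -> D
10 -> B


Result: BCCABCDB


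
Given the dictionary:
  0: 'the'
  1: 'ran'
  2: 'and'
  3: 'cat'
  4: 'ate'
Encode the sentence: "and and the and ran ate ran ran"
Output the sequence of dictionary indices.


Look up each word in the dictionary:
  'and' -> 2
  'and' -> 2
  'the' -> 0
  'and' -> 2
  'ran' -> 1
  'ate' -> 4
  'ran' -> 1
  'ran' -> 1

Encoded: [2, 2, 0, 2, 1, 4, 1, 1]


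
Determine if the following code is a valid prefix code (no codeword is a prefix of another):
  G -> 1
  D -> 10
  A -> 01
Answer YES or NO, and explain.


Checking each pair (does one codeword prefix another?):
  G='1' vs D='10': prefix -- VIOLATION

NO -- this is NOT a valid prefix code. G (1) is a prefix of D (10).


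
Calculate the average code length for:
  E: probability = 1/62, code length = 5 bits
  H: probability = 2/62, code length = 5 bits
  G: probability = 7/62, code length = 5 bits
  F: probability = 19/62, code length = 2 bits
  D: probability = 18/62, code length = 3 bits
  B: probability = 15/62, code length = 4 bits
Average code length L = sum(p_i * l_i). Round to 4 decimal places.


Weighted contributions p_i * l_i:
  E: (1/62) * 5 = 5/62
  H: (2/62) * 5 = 10/62
  G: (7/62) * 5 = 35/62
  F: (19/62) * 2 = 38/62
  D: (18/62) * 3 = 54/62
  B: (15/62) * 4 = 60/62
Sum = (5 + 10 + 35 + 38 + 54 + 60)/62 = 202/62

L = 202/62 = 3.2581 bits/symbol


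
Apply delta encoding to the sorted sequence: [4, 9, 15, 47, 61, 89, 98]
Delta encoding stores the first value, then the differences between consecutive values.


First value: 4
Deltas:
  9 - 4 = 5
  15 - 9 = 6
  47 - 15 = 32
  61 - 47 = 14
  89 - 61 = 28
  98 - 89 = 9


Delta encoded: [4, 5, 6, 32, 14, 28, 9]


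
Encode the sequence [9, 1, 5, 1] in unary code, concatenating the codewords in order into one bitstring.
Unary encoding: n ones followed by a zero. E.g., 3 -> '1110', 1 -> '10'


Encode each number as n ones followed by a terminating 0:
  9 -> 1111111110 (10 bits)
  1 -> 10 (2 bits)
  5 -> 111110 (6 bits)
  1 -> 10 (2 bits)
Total length = 10 + 2 + 6 + 2 = 20 bits.

Unary([9, 1, 5, 1]) = 11111111101011111010 (20 bits)


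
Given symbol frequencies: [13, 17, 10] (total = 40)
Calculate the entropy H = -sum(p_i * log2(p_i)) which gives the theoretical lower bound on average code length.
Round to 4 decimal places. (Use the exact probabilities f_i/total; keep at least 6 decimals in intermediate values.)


Per-symbol terms -p_i * log2(p_i) with p_i = f_i/40:
  p = 13/40 = 0.325000: log2(p) = -1.621488, -p*log2(p) = 0.526984
  p = 17/40 = 0.425000: log2(p) = -1.234465, -p*log2(p) = 0.524648
  p = 10/40 = 0.250000: log2(p) = -2.000000, -p*log2(p) = 0.500000
H = 0.526984 + 0.524648 + 0.500000 = 1.551632

H = 1.5516 bits/symbol


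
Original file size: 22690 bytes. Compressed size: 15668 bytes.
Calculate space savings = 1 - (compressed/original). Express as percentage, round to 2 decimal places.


ratio = compressed/original = 15668/22690 = 0.690524
savings = 1 - ratio = 1 - 0.690524 = 0.309476
as a percentage: 0.309476 * 100 = 30.95%

Space savings = 1 - 15668/22690 = 30.95%


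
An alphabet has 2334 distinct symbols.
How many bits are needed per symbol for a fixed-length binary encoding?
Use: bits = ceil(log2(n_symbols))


log2(2334) = 11.1886
Bracket: 2^11 = 2048 < 2334 <= 2^12 = 4096
So ceil(log2(2334)) = 12

bits = ceil(log2(2334)) = ceil(11.1886) = 12 bits


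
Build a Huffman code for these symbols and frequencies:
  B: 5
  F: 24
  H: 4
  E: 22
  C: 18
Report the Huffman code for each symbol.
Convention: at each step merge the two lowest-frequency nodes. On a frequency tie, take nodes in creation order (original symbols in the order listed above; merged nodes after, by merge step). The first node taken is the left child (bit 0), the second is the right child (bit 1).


Huffman tree construction:
Step 1: Merge H(4) + B(5) = 9
Step 2: Merge (H+B)(9) + C(18) = 27
Step 3: Merge E(22) + F(24) = 46
Step 4: Merge ((H+B)+C)(27) + (E+F)(46) = 73
Read each symbol's code off the tree from the root (left child = 0, right child = 1).

Codes:
  B: 001 (length 3)
  F: 11 (length 2)
  H: 000 (length 3)
  E: 10 (length 2)
  C: 01 (length 2)
Average code length: 155/73 = 2.1233 bits/symbol


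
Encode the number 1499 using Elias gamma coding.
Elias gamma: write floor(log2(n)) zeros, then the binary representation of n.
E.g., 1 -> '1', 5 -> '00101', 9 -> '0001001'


num_bits = floor(log2(1499)) + 1 = 11
leading_zeros = num_bits - 1 = 10
binary(1499) = 10111011011

Elias gamma(1499) = '0000000000' + '10111011011' = 000000000010111011011 (21 bits)


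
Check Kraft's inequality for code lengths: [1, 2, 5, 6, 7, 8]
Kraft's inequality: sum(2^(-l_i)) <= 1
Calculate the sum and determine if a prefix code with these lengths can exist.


Sum = 2^(-1) + 2^(-2) + 2^(-5) + 2^(-6) + 2^(-7) + 2^(-8)
    = 0.5 + 0.25 + 0.03125 + 0.015625 + 0.0078125 + 0.00390625
    = 207/256 = 0.80859375
Since 0.80859375 <= 1, Kraft's inequality IS satisfied.
A prefix code with these lengths CAN exist.

Kraft sum = 0.80859375. Satisfied.


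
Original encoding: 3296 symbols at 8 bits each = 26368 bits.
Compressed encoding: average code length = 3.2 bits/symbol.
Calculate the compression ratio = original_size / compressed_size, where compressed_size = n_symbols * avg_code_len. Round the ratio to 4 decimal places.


original_size = n_symbols * orig_bits = 3296 * 8 = 26368 bits
compressed_size = n_symbols * avg_code_len = 3296 * 3.2 = 10547.2 bits
ratio = original_size / compressed_size = 26368 / 10547.2 = 2.5

Compression ratio = 2.5


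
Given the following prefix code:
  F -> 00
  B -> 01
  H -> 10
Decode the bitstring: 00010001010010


Decoding step by step:
Bits 00 -> F
Bits 01 -> B
Bits 00 -> F
Bits 01 -> B
Bits 01 -> B
Bits 00 -> F
Bits 10 -> H


Decoded message: FBFBBFH


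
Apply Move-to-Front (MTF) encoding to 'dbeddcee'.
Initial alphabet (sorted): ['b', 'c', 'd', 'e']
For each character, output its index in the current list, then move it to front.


MTF encoding:
'd': index 2 in ['b', 'c', 'd', 'e'] -> ['d', 'b', 'c', 'e']
'b': index 1 in ['d', 'b', 'c', 'e'] -> ['b', 'd', 'c', 'e']
'e': index 3 in ['b', 'd', 'c', 'e'] -> ['e', 'b', 'd', 'c']
'd': index 2 in ['e', 'b', 'd', 'c'] -> ['d', 'e', 'b', 'c']
'd': index 0 in ['d', 'e', 'b', 'c'] -> ['d', 'e', 'b', 'c']
'c': index 3 in ['d', 'e', 'b', 'c'] -> ['c', 'd', 'e', 'b']
'e': index 2 in ['c', 'd', 'e', 'b'] -> ['e', 'c', 'd', 'b']
'e': index 0 in ['e', 'c', 'd', 'b'] -> ['e', 'c', 'd', 'b']


Output: [2, 1, 3, 2, 0, 3, 2, 0]


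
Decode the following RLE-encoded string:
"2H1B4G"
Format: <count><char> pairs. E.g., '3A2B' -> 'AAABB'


Expanding each <count><char> pair:
  2H -> 'HH'
  1B -> 'B'
  4G -> 'GGGG'

Decoded = HHBGGGG


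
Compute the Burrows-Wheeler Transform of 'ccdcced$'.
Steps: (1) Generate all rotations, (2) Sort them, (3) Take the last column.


Rotations (sorted):
  0: $ccdcced -> last char: d
  1: ccdcced$ -> last char: $
  2: cced$ccd -> last char: d
  3: cdcced$c -> last char: c
  4: ced$ccdc -> last char: c
  5: d$ccdcce -> last char: e
  6: dcced$cc -> last char: c
  7: ed$ccdcc -> last char: c


BWT = d$dccecc


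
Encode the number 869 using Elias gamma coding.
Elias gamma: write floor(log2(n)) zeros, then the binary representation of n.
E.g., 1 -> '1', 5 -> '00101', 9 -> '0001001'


num_bits = floor(log2(869)) + 1 = 10
leading_zeros = num_bits - 1 = 9
binary(869) = 1101100101

Elias gamma(869) = '000000000' + '1101100101' = 0000000001101100101 (19 bits)


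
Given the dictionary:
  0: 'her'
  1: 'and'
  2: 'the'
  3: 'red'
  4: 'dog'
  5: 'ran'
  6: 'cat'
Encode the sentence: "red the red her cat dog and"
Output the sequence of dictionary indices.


Look up each word in the dictionary:
  'red' -> 3
  'the' -> 2
  'red' -> 3
  'her' -> 0
  'cat' -> 6
  'dog' -> 4
  'and' -> 1

Encoded: [3, 2, 3, 0, 6, 4, 1]


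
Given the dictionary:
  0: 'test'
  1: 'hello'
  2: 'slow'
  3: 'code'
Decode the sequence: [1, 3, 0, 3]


Look up each index in the dictionary:
  1 -> 'hello'
  3 -> 'code'
  0 -> 'test'
  3 -> 'code'

Decoded: "hello code test code"


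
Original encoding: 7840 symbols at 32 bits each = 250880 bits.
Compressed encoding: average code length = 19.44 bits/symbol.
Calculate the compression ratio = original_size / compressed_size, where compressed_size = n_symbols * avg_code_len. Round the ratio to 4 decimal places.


original_size = n_symbols * orig_bits = 7840 * 32 = 250880 bits
compressed_size = n_symbols * avg_code_len = 7840 * 19.44 = 152409.6 bits
ratio = original_size / compressed_size = 250880 / 152409.6 = 1.6461

Compression ratio = 1.6461


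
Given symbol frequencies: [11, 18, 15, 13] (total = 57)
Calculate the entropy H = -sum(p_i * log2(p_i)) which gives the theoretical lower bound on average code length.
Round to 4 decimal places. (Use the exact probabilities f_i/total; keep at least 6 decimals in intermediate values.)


Per-symbol terms -p_i * log2(p_i) with p_i = f_i/57:
  p = 11/57 = 0.192982: log2(p) = -2.373458, -p*log2(p) = 0.458036
  p = 18/57 = 0.315789: log2(p) = -1.662965, -p*log2(p) = 0.525147
  p = 15/57 = 0.263158: log2(p) = -1.925999, -p*log2(p) = 0.506842
  p = 13/57 = 0.228070: log2(p) = -2.132450, -p*log2(p) = 0.486348
H = 0.458036 + 0.525147 + 0.506842 + 0.486348 = 1.976373

H = 1.9764 bits/symbol


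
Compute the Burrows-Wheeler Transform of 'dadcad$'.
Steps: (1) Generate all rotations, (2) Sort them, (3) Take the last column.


Rotations (sorted):
  0: $dadcad -> last char: d
  1: ad$dadc -> last char: c
  2: adcad$d -> last char: d
  3: cad$dad -> last char: d
  4: d$dadca -> last char: a
  5: dadcad$ -> last char: $
  6: dcad$da -> last char: a


BWT = dcdda$a


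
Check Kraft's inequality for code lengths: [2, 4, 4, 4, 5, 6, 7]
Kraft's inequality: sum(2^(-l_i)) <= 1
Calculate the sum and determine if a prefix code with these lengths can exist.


Sum = 2^(-2) + 2^(-4) + 2^(-4) + 2^(-4) + 2^(-5) + 2^(-6) + 2^(-7)
    = 0.25 + 0.0625 + 0.0625 + 0.0625 + 0.03125 + 0.015625 + 0.0078125
    = 63/128 = 0.4921875
Since 0.4921875 <= 1, Kraft's inequality IS satisfied.
A prefix code with these lengths CAN exist.

Kraft sum = 0.4921875. Satisfied.


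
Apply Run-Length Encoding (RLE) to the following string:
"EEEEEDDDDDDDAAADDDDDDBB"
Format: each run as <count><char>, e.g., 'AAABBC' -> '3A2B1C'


Scanning runs left to right:
  i=0: run of 'E' x 5 -> '5E'
  i=5: run of 'D' x 7 -> '7D'
  i=12: run of 'A' x 3 -> '3A'
  i=15: run of 'D' x 6 -> '6D'
  i=21: run of 'B' x 2 -> '2B'

RLE = 5E7D3A6D2B


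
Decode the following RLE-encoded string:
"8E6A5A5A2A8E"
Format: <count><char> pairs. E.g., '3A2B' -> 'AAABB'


Expanding each <count><char> pair:
  8E -> 'EEEEEEEE'
  6A -> 'AAAAAA'
  5A -> 'AAAAA'
  5A -> 'AAAAA'
  2A -> 'AA'
  8E -> 'EEEEEEEE'

Decoded = EEEEEEEEAAAAAAAAAAAAAAAAAAEEEEEEEE


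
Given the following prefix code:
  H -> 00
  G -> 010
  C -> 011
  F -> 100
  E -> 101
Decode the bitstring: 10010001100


Decoding step by step:
Bits 100 -> F
Bits 100 -> F
Bits 011 -> C
Bits 00 -> H


Decoded message: FFCH


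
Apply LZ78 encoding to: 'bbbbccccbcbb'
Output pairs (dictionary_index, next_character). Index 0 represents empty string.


LZ78 encoding steps:
Dictionary: {0: ''}
Step 1: w='' (idx 0), next='b' -> output (0, 'b'), add 'b' as idx 1
Step 2: w='b' (idx 1), next='b' -> output (1, 'b'), add 'bb' as idx 2
Step 3: w='b' (idx 1), next='c' -> output (1, 'c'), add 'bc' as idx 3
Step 4: w='' (idx 0), next='c' -> output (0, 'c'), add 'c' as idx 4
Step 5: w='c' (idx 4), next='c' -> output (4, 'c'), add 'cc' as idx 5
Step 6: w='bc' (idx 3), next='b' -> output (3, 'b'), add 'bcb' as idx 6
Step 7: w='b' (idx 1), end of input -> output (1, '')


Encoded: [(0, 'b'), (1, 'b'), (1, 'c'), (0, 'c'), (4, 'c'), (3, 'b'), (1, '')]


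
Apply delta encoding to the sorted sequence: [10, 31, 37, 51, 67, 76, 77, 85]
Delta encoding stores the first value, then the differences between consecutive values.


First value: 10
Deltas:
  31 - 10 = 21
  37 - 31 = 6
  51 - 37 = 14
  67 - 51 = 16
  76 - 67 = 9
  77 - 76 = 1
  85 - 77 = 8


Delta encoded: [10, 21, 6, 14, 16, 9, 1, 8]


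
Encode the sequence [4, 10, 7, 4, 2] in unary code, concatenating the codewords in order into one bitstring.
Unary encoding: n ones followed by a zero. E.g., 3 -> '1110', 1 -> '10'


Encode each number as n ones followed by a terminating 0:
  4 -> 11110 (5 bits)
  10 -> 11111111110 (11 bits)
  7 -> 11111110 (8 bits)
  4 -> 11110 (5 bits)
  2 -> 110 (3 bits)
Total length = 5 + 11 + 8 + 5 + 3 = 32 bits.

Unary([4, 10, 7, 4, 2]) = 11110111111111101111111011110110 (32 bits)


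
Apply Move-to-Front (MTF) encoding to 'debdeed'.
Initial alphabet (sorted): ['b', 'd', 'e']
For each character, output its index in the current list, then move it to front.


MTF encoding:
'd': index 1 in ['b', 'd', 'e'] -> ['d', 'b', 'e']
'e': index 2 in ['d', 'b', 'e'] -> ['e', 'd', 'b']
'b': index 2 in ['e', 'd', 'b'] -> ['b', 'e', 'd']
'd': index 2 in ['b', 'e', 'd'] -> ['d', 'b', 'e']
'e': index 2 in ['d', 'b', 'e'] -> ['e', 'd', 'b']
'e': index 0 in ['e', 'd', 'b'] -> ['e', 'd', 'b']
'd': index 1 in ['e', 'd', 'b'] -> ['d', 'e', 'b']


Output: [1, 2, 2, 2, 2, 0, 1]


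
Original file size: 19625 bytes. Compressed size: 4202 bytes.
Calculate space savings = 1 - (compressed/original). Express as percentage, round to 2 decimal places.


ratio = compressed/original = 4202/19625 = 0.214115
savings = 1 - ratio = 1 - 0.214115 = 0.785885
as a percentage: 0.785885 * 100 = 78.59%

Space savings = 1 - 4202/19625 = 78.59%


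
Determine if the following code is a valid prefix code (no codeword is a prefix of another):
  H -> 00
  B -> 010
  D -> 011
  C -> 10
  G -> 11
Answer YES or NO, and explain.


Checking each pair (does one codeword prefix another?):
  H='00' vs B='010': no prefix
  H='00' vs D='011': no prefix
  H='00' vs C='10': no prefix
  H='00' vs G='11': no prefix
  B='010' vs H='00': no prefix
  B='010' vs D='011': no prefix
  B='010' vs C='10': no prefix
  B='010' vs G='11': no prefix
  D='011' vs H='00': no prefix
  D='011' vs B='010': no prefix
  D='011' vs C='10': no prefix
  D='011' vs G='11': no prefix
  C='10' vs H='00': no prefix
  C='10' vs B='010': no prefix
  C='10' vs D='011': no prefix
  C='10' vs G='11': no prefix
  G='11' vs H='00': no prefix
  G='11' vs B='010': no prefix
  G='11' vs D='011': no prefix
  G='11' vs C='10': no prefix
No violation found over all pairs.

YES -- this is a valid prefix code. No codeword is a prefix of any other codeword.


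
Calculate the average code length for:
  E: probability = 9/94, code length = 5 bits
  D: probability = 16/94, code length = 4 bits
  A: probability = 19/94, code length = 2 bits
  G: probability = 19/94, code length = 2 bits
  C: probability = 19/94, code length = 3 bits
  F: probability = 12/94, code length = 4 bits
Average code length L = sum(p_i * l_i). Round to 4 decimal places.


Weighted contributions p_i * l_i:
  E: (9/94) * 5 = 45/94
  D: (16/94) * 4 = 64/94
  A: (19/94) * 2 = 38/94
  G: (19/94) * 2 = 38/94
  C: (19/94) * 3 = 57/94
  F: (12/94) * 4 = 48/94
Sum = (45 + 64 + 38 + 38 + 57 + 48)/94 = 290/94

L = 290/94 = 3.0851 bits/symbol


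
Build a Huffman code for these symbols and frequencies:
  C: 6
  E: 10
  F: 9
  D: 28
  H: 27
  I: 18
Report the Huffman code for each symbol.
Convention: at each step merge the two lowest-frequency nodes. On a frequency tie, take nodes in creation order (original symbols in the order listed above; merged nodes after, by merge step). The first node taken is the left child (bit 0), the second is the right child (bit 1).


Huffman tree construction:
Step 1: Merge C(6) + F(9) = 15
Step 2: Merge E(10) + (C+F)(15) = 25
Step 3: Merge I(18) + (E+(C+F))(25) = 43
Step 4: Merge H(27) + D(28) = 55
Step 5: Merge (I+(E+(C+F)))(43) + (H+D)(55) = 98
Read each symbol's code off the tree from the root (left child = 0, right child = 1).

Codes:
  C: 0110 (length 4)
  E: 010 (length 3)
  F: 0111 (length 4)
  D: 11 (length 2)
  H: 10 (length 2)
  I: 00 (length 2)
Average code length: 236/98 = 2.4082 bits/symbol


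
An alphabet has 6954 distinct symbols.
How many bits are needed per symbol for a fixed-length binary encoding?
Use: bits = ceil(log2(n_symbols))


log2(6954) = 12.7636
Bracket: 2^12 = 4096 < 6954 <= 2^13 = 8192
So ceil(log2(6954)) = 13

bits = ceil(log2(6954)) = ceil(12.7636) = 13 bits


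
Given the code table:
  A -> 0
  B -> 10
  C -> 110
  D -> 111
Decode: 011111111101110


Decoding:
0 -> A
111 -> D
111 -> D
111 -> D
0 -> A
111 -> D
0 -> A


Result: ADDDADA


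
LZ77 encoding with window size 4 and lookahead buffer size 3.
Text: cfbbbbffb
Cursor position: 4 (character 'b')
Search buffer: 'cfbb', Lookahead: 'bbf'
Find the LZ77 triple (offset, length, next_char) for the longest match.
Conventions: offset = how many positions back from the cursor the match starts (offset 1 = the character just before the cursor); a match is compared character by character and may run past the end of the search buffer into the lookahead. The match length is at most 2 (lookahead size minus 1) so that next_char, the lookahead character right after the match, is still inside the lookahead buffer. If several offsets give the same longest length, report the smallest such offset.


Try each offset into the search buffer:
  offset=1 (pos 3, char 'b'): match length 2
  offset=2 (pos 2, char 'b'): match length 2
  offset=3 (pos 1, char 'f'): match length 0
  offset=4 (pos 0, char 'c'): match length 0
Longest match has length 2, found at offsets 1, 2; take the smallest, offset 1.
next_char = character at position 4 + 2 = 6 -> 'f'

Best match: offset=1, length=2 (matching 'bb' starting at position 3)
LZ77 triple: (1, 2, 'f')


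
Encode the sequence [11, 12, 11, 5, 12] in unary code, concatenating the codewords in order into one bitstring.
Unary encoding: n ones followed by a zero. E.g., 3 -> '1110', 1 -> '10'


Encode each number as n ones followed by a terminating 0:
  11 -> 111111111110 (12 bits)
  12 -> 1111111111110 (13 bits)
  11 -> 111111111110 (12 bits)
  5 -> 111110 (6 bits)
  12 -> 1111111111110 (13 bits)
Total length = 12 + 13 + 12 + 6 + 13 = 56 bits.

Unary([11, 12, 11, 5, 12]) = 11111111111011111111111101111111111101111101111111111110 (56 bits)
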